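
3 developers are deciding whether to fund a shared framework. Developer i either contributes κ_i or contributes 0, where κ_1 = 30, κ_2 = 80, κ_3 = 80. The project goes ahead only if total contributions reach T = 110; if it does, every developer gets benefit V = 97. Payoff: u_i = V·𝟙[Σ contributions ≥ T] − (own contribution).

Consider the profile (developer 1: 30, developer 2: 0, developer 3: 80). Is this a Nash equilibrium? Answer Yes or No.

Total = 110 ≥ 110: provided.
Developer 1 (pledges 30, payoff 67): dropping to 0 → total 80, payoff 0. No gain.
Developer 2 (pledges 0, payoff 97): pledging 80 → total 190, payoff 17. No gain.
Developer 3 (pledges 80, payoff 17): dropping to 0 → total 30, payoff 0. No gain.

Yes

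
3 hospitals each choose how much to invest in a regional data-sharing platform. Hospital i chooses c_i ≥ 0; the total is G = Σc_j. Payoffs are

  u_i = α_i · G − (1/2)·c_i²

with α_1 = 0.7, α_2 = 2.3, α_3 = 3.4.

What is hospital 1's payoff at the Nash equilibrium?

4.235

Hospital i's FOC: ∂u_i/∂c_i = α_i − c_i = 0, so c_i* = α_i.
NE contributions = (0.7, 2.3, 3.4); G = 6.4.
u_1 = α_1·G − ½·(c_1)² = 0.7·6.4 − ½·0.7² = 4.235.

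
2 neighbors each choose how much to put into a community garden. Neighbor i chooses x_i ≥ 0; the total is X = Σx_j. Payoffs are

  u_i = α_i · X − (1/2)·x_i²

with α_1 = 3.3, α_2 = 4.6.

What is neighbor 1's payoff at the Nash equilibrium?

Neighbor i's FOC: ∂u_i/∂x_i = α_i − x_i = 0, so x_i* = α_i.
NE contributions = (3.3, 4.6); X = 7.9.
u_1 = α_1·X − ½·(x_1)² = 3.3·7.9 − ½·3.3² = 20.625.

20.625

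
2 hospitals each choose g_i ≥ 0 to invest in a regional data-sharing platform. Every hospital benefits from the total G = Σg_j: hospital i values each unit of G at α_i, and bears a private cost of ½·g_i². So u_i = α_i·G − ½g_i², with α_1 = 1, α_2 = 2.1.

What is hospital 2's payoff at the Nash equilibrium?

Hospital i's FOC: ∂u_i/∂g_i = α_i − g_i = 0, so g_i* = α_i.
NE contributions = (1, 2.1); G = 3.1.
u_2 = α_2·G − ½·(g_2)² = 2.1·3.1 − ½·2.1² = 4.305.

4.305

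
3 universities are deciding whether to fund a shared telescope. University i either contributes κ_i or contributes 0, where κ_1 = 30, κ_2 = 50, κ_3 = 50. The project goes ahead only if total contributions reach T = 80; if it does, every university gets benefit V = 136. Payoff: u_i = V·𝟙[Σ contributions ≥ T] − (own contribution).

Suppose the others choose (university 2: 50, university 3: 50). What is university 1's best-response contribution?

Others' total = 100 ≥ 80; contributing adds cost 30 for no extra benefit.
Best response: 0.

0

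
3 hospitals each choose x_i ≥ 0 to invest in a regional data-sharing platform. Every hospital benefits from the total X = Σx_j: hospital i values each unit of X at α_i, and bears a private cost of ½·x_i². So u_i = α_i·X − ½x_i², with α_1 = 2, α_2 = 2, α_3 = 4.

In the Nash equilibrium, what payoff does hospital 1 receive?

Hospital i's FOC: ∂u_i/∂x_i = α_i − x_i = 0, so x_i* = α_i.
NE contributions = (2, 2, 4); X = 8.
u_1 = α_1·X − ½·(x_1)² = 2·8 − ½·2² = 14.

14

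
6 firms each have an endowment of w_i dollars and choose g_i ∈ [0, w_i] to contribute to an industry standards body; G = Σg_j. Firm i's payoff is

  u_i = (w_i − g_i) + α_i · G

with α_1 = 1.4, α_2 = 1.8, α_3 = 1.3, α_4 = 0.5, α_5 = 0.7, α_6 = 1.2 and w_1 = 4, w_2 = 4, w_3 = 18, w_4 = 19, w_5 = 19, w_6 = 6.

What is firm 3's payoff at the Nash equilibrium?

∂u_i/∂g_i = α_i − 1, so firm i contributes w_i if α_i > 1, else 0.
α_i > 1 for i ∈ {1, 2, 3, 6}; NE contributions (4, 4, 18, 0, 0, 6), G = 32.
u_3 = (18 − 18) + 1.3·32 = 41.6.

41.6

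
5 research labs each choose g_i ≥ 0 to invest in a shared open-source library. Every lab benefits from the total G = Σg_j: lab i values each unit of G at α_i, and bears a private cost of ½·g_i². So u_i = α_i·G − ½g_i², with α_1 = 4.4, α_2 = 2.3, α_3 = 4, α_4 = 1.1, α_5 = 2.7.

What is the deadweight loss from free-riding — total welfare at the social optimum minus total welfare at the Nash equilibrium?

Lab i's FOC: ∂u_i/∂g_i = α_i − g_i = 0, so g_i* = α_i.
NE contributions = (4.4, 2.3, 4, 1.1, 2.7); G = 14.5.
W^NE = (Σα)·G − ½Σα_i² = 14.5² − ½·49.15 = 185.675.
Planner sets g_i = Σα_j = 14.5 for every i, so G^SO = 5·14.5 = 72.5.
W^SO = (Σα)·G^SO − ½·5·(Σα)² = (5/2)·14.5² = 525.625.
Deadweight loss = W^SO − W^NE = 339.95.

339.95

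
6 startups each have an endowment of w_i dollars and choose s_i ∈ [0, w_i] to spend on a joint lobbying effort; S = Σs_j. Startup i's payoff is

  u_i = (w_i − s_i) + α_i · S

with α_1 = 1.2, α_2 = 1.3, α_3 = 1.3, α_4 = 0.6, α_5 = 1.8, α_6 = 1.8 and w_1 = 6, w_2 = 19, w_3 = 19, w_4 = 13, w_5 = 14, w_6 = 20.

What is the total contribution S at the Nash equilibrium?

∂u_i/∂s_i = α_i − 1, so startup i contributes w_i if α_i > 1, else 0.
α_i > 1 for i ∈ {1, 2, 3, 5, 6}; NE contributions (6, 19, 19, 0, 14, 20), S = 78.

78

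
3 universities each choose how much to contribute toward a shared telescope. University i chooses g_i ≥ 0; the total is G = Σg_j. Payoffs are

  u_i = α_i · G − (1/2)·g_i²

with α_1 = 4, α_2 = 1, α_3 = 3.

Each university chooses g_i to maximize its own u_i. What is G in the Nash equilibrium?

8

University i's FOC: ∂u_i/∂g_i = α_i − g_i = 0, so g_i* = α_i.
NE contributions = (4, 1, 3); G = 8.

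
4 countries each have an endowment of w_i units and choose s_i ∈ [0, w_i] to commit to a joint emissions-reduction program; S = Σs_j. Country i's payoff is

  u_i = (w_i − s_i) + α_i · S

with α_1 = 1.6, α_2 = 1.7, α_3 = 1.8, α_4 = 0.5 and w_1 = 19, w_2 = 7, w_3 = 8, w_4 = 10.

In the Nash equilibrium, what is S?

34

∂u_i/∂s_i = α_i − 1, so country i contributes w_i if α_i > 1, else 0.
α_i > 1 for i ∈ {1, 2, 3}; NE contributions (19, 7, 8, 0), S = 34.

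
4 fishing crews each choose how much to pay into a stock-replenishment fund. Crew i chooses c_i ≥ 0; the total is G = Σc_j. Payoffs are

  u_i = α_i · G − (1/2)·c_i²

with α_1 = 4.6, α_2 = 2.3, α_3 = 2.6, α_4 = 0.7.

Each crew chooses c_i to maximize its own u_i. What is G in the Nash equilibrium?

Crew i's FOC: ∂u_i/∂c_i = α_i − c_i = 0, so c_i* = α_i.
NE contributions = (4.6, 2.3, 2.6, 0.7); G = 10.2.

10.2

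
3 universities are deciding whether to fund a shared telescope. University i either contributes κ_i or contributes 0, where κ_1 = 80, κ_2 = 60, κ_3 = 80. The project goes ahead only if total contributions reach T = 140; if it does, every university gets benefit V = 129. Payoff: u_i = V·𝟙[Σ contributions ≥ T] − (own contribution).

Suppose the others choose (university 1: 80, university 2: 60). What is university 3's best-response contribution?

0

Others' total = 140 ≥ 140; contributing adds cost 80 for no extra benefit.
Best response: 0.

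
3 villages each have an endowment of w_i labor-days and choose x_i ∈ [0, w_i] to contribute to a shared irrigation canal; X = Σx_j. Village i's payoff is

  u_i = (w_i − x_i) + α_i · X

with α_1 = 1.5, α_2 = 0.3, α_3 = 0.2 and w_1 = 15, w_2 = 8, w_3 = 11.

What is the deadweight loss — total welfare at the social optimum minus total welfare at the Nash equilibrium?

∂u_i/∂x_i = α_i − 1, so village i contributes w_i if α_i > 1, else 0.
α_i > 1 for i ∈ {1}; NE contributions (15, 0, 0), X = 15.
W^NE = Σw_i − X^NE + (Σα_i)·X^NE = 34 + 1·15 = 49.
Planner: ∂(Σu_j)/∂x_i = Σα_j − 1 = 1 > 0, so everyone contributes w_i; X^SO = 34, W^SO = 34 + 1·34 = 68.
Deadweight loss = 19.

19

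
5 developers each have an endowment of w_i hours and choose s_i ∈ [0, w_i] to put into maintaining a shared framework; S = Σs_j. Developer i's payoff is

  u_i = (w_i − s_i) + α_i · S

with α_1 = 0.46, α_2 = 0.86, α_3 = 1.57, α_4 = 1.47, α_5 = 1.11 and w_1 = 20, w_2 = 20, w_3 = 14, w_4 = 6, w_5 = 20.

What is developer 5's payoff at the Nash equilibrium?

44.4

∂u_i/∂s_i = α_i − 1, so developer i contributes w_i if α_i > 1, else 0.
α_i > 1 for i ∈ {3, 4, 5}; NE contributions (0, 0, 14, 6, 20), S = 40.
u_5 = (20 − 20) + 1.11·40 = 44.4.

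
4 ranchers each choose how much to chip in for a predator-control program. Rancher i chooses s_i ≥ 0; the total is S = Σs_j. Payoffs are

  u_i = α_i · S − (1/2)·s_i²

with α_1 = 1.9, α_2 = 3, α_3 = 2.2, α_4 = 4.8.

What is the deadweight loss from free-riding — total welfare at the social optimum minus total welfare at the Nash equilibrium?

Rancher i's FOC: ∂u_i/∂s_i = α_i − s_i = 0, so s_i* = α_i.
NE contributions = (1.9, 3, 2.2, 4.8); S = 11.9.
W^NE = (Σα)·S − ½Σα_i² = 11.9² − ½·40.49 = 121.365.
Planner sets s_i = Σα_j = 11.9 for every i, so S^SO = 4·11.9 = 47.6.
W^SO = (Σα)·S^SO − ½·4·(Σα)² = (4/2)·11.9² = 283.22.
Deadweight loss = W^SO − W^NE = 161.855.

161.855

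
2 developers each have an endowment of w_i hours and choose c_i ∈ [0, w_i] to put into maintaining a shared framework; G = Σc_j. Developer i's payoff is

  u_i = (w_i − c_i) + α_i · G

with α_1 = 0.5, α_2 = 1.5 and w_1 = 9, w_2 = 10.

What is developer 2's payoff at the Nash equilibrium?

∂u_i/∂c_i = α_i − 1, so developer i contributes w_i if α_i > 1, else 0.
α_i > 1 for i ∈ {2}; NE contributions (0, 10), G = 10.
u_2 = (10 − 10) + 1.5·10 = 15.

15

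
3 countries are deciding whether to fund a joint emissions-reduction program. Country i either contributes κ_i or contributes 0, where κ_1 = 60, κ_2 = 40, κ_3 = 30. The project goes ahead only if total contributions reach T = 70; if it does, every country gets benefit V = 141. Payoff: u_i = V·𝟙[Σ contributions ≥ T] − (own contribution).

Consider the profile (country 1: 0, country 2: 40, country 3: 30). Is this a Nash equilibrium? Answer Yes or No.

Yes

Total = 70 ≥ 70: provided.
Country 1 (pledges 0, payoff 141): pledging 60 → total 130, payoff 81. No gain.
Country 2 (pledges 40, payoff 101): dropping to 0 → total 30, payoff 0. No gain.
Country 3 (pledges 30, payoff 111): dropping to 0 → total 40, payoff 0. No gain.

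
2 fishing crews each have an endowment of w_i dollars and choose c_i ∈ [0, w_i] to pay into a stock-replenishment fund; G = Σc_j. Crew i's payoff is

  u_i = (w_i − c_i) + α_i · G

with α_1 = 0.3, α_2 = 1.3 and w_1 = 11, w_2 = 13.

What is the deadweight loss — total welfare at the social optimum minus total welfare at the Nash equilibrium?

6.6

∂u_i/∂c_i = α_i − 1, so crew i contributes w_i if α_i > 1, else 0.
α_i > 1 for i ∈ {2}; NE contributions (0, 13), G = 13.
W^NE = Σw_i − G^NE + (Σα_i)·G^NE = 24 + 0.6·13 = 31.8.
Planner: ∂(Σu_j)/∂c_i = Σα_j − 1 = 0.6 > 0, so everyone contributes w_i; G^SO = 24, W^SO = 24 + 0.6·24 = 38.4.
Deadweight loss = 6.6.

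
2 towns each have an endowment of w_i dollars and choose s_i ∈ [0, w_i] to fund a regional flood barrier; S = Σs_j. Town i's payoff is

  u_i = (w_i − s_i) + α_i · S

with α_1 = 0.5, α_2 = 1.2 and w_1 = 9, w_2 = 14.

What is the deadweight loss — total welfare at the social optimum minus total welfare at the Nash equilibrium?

∂u_i/∂s_i = α_i − 1, so town i contributes w_i if α_i > 1, else 0.
α_i > 1 for i ∈ {2}; NE contributions (0, 14), S = 14.
W^NE = Σw_i − S^NE + (Σα_i)·S^NE = 23 + 0.7·14 = 32.8.
Planner: ∂(Σu_j)/∂s_i = Σα_j − 1 = 0.7 > 0, so everyone contributes w_i; S^SO = 23, W^SO = 23 + 0.7·23 = 39.1.
Deadweight loss = 6.3.

6.3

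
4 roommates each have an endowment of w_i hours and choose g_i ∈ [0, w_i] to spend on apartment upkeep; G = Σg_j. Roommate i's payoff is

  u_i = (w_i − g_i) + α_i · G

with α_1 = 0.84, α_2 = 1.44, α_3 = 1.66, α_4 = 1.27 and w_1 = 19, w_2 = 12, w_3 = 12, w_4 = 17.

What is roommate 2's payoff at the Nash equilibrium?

∂u_i/∂g_i = α_i − 1, so roommate i contributes w_i if α_i > 1, else 0.
α_i > 1 for i ∈ {2, 3, 4}; NE contributions (0, 12, 12, 17), G = 41.
u_2 = (12 − 12) + 1.44·41 = 59.04.

59.04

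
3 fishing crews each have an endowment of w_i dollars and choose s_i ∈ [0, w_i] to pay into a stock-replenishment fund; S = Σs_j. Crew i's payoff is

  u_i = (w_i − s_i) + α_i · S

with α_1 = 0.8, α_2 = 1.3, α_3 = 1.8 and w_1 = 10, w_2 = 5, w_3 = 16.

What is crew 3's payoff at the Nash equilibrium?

∂u_i/∂s_i = α_i − 1, so crew i contributes w_i if α_i > 1, else 0.
α_i > 1 for i ∈ {2, 3}; NE contributions (0, 5, 16), S = 21.
u_3 = (16 − 16) + 1.8·21 = 37.8.

37.8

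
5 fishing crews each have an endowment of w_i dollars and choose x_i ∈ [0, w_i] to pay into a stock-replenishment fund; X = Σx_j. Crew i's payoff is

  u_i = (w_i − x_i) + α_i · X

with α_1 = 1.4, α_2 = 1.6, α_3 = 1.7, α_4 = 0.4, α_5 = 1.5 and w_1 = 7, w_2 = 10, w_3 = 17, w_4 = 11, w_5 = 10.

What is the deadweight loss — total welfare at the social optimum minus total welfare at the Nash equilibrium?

61.6

∂u_i/∂x_i = α_i − 1, so crew i contributes w_i if α_i > 1, else 0.
α_i > 1 for i ∈ {1, 2, 3, 5}; NE contributions (7, 10, 17, 0, 10), X = 44.
W^NE = Σw_i − X^NE + (Σα_i)·X^NE = 55 + 5.6·44 = 301.4.
Planner: ∂(Σu_j)/∂x_i = Σα_j − 1 = 5.6 > 0, so everyone contributes w_i; X^SO = 55, W^SO = 55 + 5.6·55 = 363.
Deadweight loss = 61.6.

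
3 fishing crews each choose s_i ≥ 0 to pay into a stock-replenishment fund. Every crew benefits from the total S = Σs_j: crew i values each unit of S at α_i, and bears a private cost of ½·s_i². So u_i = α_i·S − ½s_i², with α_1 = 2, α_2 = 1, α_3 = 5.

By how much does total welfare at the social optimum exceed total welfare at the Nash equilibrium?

Crew i's FOC: ∂u_i/∂s_i = α_i − s_i = 0, so s_i* = α_i.
NE contributions = (2, 1, 5); S = 8.
W^NE = (Σα)·S − ½Σα_i² = 8² − ½·30 = 49.
Planner sets s_i = Σα_j = 8 for every i, so S^SO = 3·8 = 24.
W^SO = (Σα)·S^SO − ½·3·(Σα)² = (3/2)·8² = 96.
Deadweight loss = W^SO − W^NE = 47.

47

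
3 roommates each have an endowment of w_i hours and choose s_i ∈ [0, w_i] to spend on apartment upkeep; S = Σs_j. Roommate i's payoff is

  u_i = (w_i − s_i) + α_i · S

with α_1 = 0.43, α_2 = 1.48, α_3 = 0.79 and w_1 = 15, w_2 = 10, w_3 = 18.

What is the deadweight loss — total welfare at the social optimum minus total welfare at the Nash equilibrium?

∂u_i/∂s_i = α_i − 1, so roommate i contributes w_i if α_i > 1, else 0.
α_i > 1 for i ∈ {2}; NE contributions (0, 10, 0), S = 10.
W^NE = Σw_i − S^NE + (Σα_i)·S^NE = 43 + 1.7·10 = 60.
Planner: ∂(Σu_j)/∂s_i = Σα_j − 1 = 1.7 > 0, so everyone contributes w_i; S^SO = 43, W^SO = 43 + 1.7·43 = 116.1.
Deadweight loss = 56.1.

56.1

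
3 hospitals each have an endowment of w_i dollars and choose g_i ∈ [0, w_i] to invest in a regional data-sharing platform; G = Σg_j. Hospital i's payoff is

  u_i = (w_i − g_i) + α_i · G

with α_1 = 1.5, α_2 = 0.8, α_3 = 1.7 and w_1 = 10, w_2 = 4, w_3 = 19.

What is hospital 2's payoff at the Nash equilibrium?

∂u_i/∂g_i = α_i − 1, so hospital i contributes w_i if α_i > 1, else 0.
α_i > 1 for i ∈ {1, 3}; NE contributions (10, 0, 19), G = 29.
u_2 = (4 − 0) + 0.8·29 = 27.2.

27.2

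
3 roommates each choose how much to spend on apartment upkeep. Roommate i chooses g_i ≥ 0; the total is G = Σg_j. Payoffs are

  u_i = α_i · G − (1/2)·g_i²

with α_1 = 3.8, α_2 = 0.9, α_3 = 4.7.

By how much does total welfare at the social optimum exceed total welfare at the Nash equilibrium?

62.85

Roommate i's FOC: ∂u_i/∂g_i = α_i − g_i = 0, so g_i* = α_i.
NE contributions = (3.8, 0.9, 4.7); G = 9.4.
W^NE = (Σα)·G − ½Σα_i² = 9.4² − ½·37.34 = 69.69.
Planner sets g_i = Σα_j = 9.4 for every i, so G^SO = 3·9.4 = 28.2.
W^SO = (Σα)·G^SO − ½·3·(Σα)² = (3/2)·9.4² = 132.54.
Deadweight loss = W^SO − W^NE = 62.85.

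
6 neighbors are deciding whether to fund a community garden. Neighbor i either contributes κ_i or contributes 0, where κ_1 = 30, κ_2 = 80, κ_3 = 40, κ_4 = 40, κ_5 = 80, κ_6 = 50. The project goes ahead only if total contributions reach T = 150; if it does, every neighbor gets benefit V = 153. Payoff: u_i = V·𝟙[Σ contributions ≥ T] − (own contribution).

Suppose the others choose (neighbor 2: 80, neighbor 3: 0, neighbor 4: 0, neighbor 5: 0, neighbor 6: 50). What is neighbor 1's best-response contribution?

Others' total = 130. Contributing 30 brings total to 160 ≥ 150: gain V − κ_1 = 123.
Best response: 30.

30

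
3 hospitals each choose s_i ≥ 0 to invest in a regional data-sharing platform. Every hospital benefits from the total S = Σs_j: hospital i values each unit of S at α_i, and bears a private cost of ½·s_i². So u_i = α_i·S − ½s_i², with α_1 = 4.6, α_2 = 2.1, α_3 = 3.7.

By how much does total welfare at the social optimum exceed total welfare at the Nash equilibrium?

73.71

Hospital i's FOC: ∂u_i/∂s_i = α_i − s_i = 0, so s_i* = α_i.
NE contributions = (4.6, 2.1, 3.7); S = 10.4.
W^NE = (Σα)·S − ½Σα_i² = 10.4² − ½·39.26 = 88.53.
Planner sets s_i = Σα_j = 10.4 for every i, so S^SO = 3·10.4 = 31.2.
W^SO = (Σα)·S^SO − ½·3·(Σα)² = (3/2)·10.4² = 162.24.
Deadweight loss = W^SO − W^NE = 73.71.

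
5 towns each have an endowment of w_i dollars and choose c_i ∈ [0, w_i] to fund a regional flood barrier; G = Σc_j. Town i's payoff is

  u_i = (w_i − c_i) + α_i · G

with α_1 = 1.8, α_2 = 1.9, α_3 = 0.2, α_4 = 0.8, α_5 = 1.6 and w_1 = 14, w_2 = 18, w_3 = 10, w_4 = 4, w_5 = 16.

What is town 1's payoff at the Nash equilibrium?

∂u_i/∂c_i = α_i − 1, so town i contributes w_i if α_i > 1, else 0.
α_i > 1 for i ∈ {1, 2, 5}; NE contributions (14, 18, 0, 0, 16), G = 48.
u_1 = (14 − 14) + 1.8·48 = 86.4.

86.4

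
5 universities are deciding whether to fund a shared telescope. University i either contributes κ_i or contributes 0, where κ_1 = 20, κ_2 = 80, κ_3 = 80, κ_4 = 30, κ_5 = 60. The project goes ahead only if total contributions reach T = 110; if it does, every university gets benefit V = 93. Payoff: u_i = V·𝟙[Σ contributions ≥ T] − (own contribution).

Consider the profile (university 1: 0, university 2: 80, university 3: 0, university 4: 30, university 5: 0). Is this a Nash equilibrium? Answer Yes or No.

Yes

Total = 110 ≥ 110: provided.
University 1 (pledges 0, payoff 93): pledging 20 → total 130, payoff 73. No gain.
University 2 (pledges 80, payoff 13): dropping to 0 → total 30, payoff 0. No gain.
University 3 (pledges 0, payoff 93): pledging 80 → total 190, payoff 13. No gain.
University 4 (pledges 30, payoff 63): dropping to 0 → total 80, payoff 0. No gain.
University 5 (pledges 0, payoff 93): pledging 60 → total 170, payoff 33. No gain.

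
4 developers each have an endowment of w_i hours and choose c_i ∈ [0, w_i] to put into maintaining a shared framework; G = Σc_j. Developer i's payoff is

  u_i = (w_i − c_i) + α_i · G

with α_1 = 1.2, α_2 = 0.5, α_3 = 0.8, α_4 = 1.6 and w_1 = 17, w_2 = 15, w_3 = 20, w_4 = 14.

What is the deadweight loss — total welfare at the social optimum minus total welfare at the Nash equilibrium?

108.5

∂u_i/∂c_i = α_i − 1, so developer i contributes w_i if α_i > 1, else 0.
α_i > 1 for i ∈ {1, 4}; NE contributions (17, 0, 0, 14), G = 31.
W^NE = Σw_i − G^NE + (Σα_i)·G^NE = 66 + 3.1·31 = 162.1.
Planner: ∂(Σu_j)/∂c_i = Σα_j − 1 = 3.1 > 0, so everyone contributes w_i; G^SO = 66, W^SO = 66 + 3.1·66 = 270.6.
Deadweight loss = 108.5.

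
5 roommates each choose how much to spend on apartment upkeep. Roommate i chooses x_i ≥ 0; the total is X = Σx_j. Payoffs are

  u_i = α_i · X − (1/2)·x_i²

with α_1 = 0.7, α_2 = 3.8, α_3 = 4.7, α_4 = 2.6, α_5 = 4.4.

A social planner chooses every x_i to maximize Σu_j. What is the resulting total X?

81

Planner FOC: ∂(Σu_j)/∂x_i = (Σα_j) − x_i = 0, so x_i^SO = Σα_j = 16.2 for every i; X^SO = 81.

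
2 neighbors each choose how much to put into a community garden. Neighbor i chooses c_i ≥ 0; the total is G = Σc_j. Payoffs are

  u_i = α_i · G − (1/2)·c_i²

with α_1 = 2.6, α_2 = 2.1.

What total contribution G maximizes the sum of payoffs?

Planner FOC: ∂(Σu_j)/∂c_i = (Σα_j) − c_i = 0, so c_i^SO = Σα_j = 4.7 for every i; G^SO = 9.4.

9.4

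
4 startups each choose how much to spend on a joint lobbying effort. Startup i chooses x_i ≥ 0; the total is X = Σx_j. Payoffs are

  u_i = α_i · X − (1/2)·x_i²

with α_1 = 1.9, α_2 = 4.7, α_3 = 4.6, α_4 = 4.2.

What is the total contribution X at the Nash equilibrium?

Startup i's FOC: ∂u_i/∂x_i = α_i − x_i = 0, so x_i* = α_i.
NE contributions = (1.9, 4.7, 4.6, 4.2); X = 15.4.

15.4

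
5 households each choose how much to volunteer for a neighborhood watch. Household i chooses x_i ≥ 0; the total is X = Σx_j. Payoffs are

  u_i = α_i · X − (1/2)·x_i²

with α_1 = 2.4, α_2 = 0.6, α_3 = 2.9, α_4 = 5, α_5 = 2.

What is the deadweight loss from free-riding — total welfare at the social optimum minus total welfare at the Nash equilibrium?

271.38

Household i's FOC: ∂u_i/∂x_i = α_i − x_i = 0, so x_i* = α_i.
NE contributions = (2.4, 0.6, 2.9, 5, 2); X = 12.9.
W^NE = (Σα)·X − ½Σα_i² = 12.9² − ½·43.53 = 144.645.
Planner sets x_i = Σα_j = 12.9 for every i, so X^SO = 5·12.9 = 64.5.
W^SO = (Σα)·X^SO − ½·5·(Σα)² = (5/2)·12.9² = 416.025.
Deadweight loss = W^SO − W^NE = 271.38.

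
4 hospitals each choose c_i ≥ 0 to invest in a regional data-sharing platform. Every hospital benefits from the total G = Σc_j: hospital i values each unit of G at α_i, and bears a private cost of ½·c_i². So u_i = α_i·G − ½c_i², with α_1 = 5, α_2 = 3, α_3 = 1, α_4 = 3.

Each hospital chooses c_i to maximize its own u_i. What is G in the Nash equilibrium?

Hospital i's FOC: ∂u_i/∂c_i = α_i − c_i = 0, so c_i* = α_i.
NE contributions = (5, 3, 1, 3); G = 12.

12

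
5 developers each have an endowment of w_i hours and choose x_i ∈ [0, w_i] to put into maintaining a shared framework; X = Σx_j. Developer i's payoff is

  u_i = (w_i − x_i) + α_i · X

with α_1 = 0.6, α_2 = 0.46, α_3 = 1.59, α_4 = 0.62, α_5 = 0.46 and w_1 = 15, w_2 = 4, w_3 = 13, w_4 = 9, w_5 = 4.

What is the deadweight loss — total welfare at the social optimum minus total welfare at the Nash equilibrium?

87.36

∂u_i/∂x_i = α_i − 1, so developer i contributes w_i if α_i > 1, else 0.
α_i > 1 for i ∈ {3}; NE contributions (0, 0, 13, 0, 0), X = 13.
W^NE = Σw_i − X^NE + (Σα_i)·X^NE = 45 + 2.73·13 = 80.49.
Planner: ∂(Σu_j)/∂x_i = Σα_j − 1 = 2.73 > 0, so everyone contributes w_i; X^SO = 45, W^SO = 45 + 2.73·45 = 167.85.
Deadweight loss = 87.36.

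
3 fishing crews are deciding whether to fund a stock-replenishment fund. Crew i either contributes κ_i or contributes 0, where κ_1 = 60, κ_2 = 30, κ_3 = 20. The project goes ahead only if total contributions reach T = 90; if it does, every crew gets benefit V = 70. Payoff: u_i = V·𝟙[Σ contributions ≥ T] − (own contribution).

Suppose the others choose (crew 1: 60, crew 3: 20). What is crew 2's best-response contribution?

Others' total = 80. Contributing 30 brings total to 110 ≥ 90: gain V − κ_2 = 40.
Best response: 30.

30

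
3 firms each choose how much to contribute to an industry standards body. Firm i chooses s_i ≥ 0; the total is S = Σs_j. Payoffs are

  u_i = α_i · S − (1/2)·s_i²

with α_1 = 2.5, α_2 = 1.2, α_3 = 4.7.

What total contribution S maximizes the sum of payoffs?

25.2

Planner FOC: ∂(Σu_j)/∂s_i = (Σα_j) − s_i = 0, so s_i^SO = Σα_j = 8.4 for every i; S^SO = 25.2.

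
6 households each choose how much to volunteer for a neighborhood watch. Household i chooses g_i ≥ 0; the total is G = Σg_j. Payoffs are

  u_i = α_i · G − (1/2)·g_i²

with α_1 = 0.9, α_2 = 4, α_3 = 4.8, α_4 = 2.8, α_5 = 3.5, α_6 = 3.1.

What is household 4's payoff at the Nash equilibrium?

Household i's FOC: ∂u_i/∂g_i = α_i − g_i = 0, so g_i* = α_i.
NE contributions = (0.9, 4, 4.8, 2.8, 3.5, 3.1); G = 19.1.
u_4 = α_4·G − ½·(g_4)² = 2.8·19.1 − ½·2.8² = 49.56.

49.56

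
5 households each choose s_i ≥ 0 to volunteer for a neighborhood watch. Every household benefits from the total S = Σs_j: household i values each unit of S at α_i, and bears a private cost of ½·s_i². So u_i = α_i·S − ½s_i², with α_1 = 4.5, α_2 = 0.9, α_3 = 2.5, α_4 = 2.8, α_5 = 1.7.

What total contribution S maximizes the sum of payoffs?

Planner FOC: ∂(Σu_j)/∂s_i = (Σα_j) − s_i = 0, so s_i^SO = Σα_j = 12.4 for every i; S^SO = 62.

62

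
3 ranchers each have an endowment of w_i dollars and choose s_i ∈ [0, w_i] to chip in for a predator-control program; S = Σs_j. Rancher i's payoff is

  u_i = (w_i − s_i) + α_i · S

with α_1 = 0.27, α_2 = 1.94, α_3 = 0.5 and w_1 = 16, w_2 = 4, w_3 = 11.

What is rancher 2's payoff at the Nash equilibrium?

∂u_i/∂s_i = α_i − 1, so rancher i contributes w_i if α_i > 1, else 0.
α_i > 1 for i ∈ {2}; NE contributions (0, 4, 0), S = 4.
u_2 = (4 − 4) + 1.94·4 = 7.76.

7.76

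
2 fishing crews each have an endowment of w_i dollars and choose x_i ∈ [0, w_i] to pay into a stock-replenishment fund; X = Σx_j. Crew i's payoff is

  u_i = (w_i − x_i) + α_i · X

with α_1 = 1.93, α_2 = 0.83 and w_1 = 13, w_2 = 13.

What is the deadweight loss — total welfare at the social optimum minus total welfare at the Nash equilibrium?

∂u_i/∂x_i = α_i − 1, so crew i contributes w_i if α_i > 1, else 0.
α_i > 1 for i ∈ {1}; NE contributions (13, 0), X = 13.
W^NE = Σw_i − X^NE + (Σα_i)·X^NE = 26 + 1.76·13 = 48.88.
Planner: ∂(Σu_j)/∂x_i = Σα_j − 1 = 1.76 > 0, so everyone contributes w_i; X^SO = 26, W^SO = 26 + 1.76·26 = 71.76.
Deadweight loss = 22.88.

22.88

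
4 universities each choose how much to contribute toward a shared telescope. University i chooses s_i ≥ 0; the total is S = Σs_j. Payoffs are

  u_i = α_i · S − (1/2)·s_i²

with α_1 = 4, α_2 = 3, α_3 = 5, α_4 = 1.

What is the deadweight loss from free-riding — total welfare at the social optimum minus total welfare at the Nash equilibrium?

University i's FOC: ∂u_i/∂s_i = α_i − s_i = 0, so s_i* = α_i.
NE contributions = (4, 3, 5, 1); S = 13.
W^NE = (Σα)·S − ½Σα_i² = 13² − ½·51 = 143.5.
Planner sets s_i = Σα_j = 13 for every i, so S^SO = 4·13 = 52.
W^SO = (Σα)·S^SO − ½·4·(Σα)² = (4/2)·13² = 338.
Deadweight loss = W^SO − W^NE = 194.5.

194.5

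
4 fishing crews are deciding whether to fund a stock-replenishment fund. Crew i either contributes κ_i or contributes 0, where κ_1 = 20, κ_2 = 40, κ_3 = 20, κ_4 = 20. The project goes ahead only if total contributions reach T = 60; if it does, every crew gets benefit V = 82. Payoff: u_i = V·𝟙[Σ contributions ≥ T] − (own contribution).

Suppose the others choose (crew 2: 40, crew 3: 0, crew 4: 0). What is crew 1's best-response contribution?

Others' total = 40. Contributing 20 brings total to 60 ≥ 60: gain V − κ_1 = 62.
Best response: 20.

20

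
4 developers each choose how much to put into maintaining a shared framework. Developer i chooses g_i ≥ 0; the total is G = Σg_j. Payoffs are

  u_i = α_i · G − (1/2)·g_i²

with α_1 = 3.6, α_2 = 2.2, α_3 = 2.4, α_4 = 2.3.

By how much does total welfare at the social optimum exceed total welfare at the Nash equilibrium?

124.675

Developer i's FOC: ∂u_i/∂g_i = α_i − g_i = 0, so g_i* = α_i.
NE contributions = (3.6, 2.2, 2.4, 2.3); G = 10.5.
W^NE = (Σα)·G − ½Σα_i² = 10.5² − ½·28.85 = 95.825.
Planner sets g_i = Σα_j = 10.5 for every i, so G^SO = 4·10.5 = 42.
W^SO = (Σα)·G^SO − ½·4·(Σα)² = (4/2)·10.5² = 220.5.
Deadweight loss = W^SO − W^NE = 124.675.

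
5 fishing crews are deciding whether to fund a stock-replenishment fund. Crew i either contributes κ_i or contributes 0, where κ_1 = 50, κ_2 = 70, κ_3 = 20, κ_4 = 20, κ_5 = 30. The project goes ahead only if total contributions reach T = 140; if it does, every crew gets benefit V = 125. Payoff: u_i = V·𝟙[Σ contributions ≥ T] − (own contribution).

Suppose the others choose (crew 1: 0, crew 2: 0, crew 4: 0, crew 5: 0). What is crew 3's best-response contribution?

0

Others' total = 0. Even contributing 20 gives 20 < 140: no benefit either way.
Best response: 0.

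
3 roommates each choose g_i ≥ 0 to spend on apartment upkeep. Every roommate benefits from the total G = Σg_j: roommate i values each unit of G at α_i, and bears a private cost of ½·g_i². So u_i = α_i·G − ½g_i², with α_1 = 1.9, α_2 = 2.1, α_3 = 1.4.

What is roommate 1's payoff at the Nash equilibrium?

8.455

Roommate i's FOC: ∂u_i/∂g_i = α_i − g_i = 0, so g_i* = α_i.
NE contributions = (1.9, 2.1, 1.4); G = 5.4.
u_1 = α_1·G − ½·(g_1)² = 1.9·5.4 − ½·1.9² = 8.455.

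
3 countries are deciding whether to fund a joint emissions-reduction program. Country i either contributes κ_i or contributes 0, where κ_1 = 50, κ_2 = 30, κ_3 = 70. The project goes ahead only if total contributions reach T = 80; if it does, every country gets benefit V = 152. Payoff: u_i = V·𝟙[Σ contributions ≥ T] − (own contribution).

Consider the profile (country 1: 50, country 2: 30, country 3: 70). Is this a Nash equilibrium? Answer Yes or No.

No

Total = 150 ≥ 80: provided.
Country 1 (pledges 50, payoff 102): dropping to 0 → total 100, payoff 152. Profitable deviation.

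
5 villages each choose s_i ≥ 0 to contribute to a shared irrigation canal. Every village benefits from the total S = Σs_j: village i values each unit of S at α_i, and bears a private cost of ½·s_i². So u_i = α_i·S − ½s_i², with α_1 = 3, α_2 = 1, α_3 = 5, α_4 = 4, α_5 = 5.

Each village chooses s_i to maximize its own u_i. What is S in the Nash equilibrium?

18

Village i's FOC: ∂u_i/∂s_i = α_i − s_i = 0, so s_i* = α_i.
NE contributions = (3, 1, 5, 4, 5); S = 18.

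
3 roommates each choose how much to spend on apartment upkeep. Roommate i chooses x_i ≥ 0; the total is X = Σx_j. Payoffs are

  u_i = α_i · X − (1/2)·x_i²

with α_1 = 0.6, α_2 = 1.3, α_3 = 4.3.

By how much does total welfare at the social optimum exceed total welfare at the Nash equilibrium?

Roommate i's FOC: ∂u_i/∂x_i = α_i − x_i = 0, so x_i* = α_i.
NE contributions = (0.6, 1.3, 4.3); X = 6.2.
W^NE = (Σα)·X − ½Σα_i² = 6.2² − ½·20.54 = 28.17.
Planner sets x_i = Σα_j = 6.2 for every i, so X^SO = 3·6.2 = 18.6.
W^SO = (Σα)·X^SO − ½·3·(Σα)² = (3/2)·6.2² = 57.66.
Deadweight loss = W^SO − W^NE = 29.49.

29.49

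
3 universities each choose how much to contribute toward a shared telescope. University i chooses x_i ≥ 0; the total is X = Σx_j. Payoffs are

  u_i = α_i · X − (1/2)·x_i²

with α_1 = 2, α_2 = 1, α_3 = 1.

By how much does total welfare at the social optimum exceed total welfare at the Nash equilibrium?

11

University i's FOC: ∂u_i/∂x_i = α_i − x_i = 0, so x_i* = α_i.
NE contributions = (2, 1, 1); X = 4.
W^NE = (Σα)·X − ½Σα_i² = 4² − ½·6 = 13.
Planner sets x_i = Σα_j = 4 for every i, so X^SO = 3·4 = 12.
W^SO = (Σα)·X^SO − ½·3·(Σα)² = (3/2)·4² = 24.
Deadweight loss = W^SO − W^NE = 11.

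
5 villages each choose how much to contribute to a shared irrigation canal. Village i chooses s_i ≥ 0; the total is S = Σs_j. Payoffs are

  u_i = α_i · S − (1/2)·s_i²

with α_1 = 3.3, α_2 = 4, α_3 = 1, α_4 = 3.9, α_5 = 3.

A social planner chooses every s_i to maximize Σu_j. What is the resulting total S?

Planner FOC: ∂(Σu_j)/∂s_i = (Σα_j) − s_i = 0, so s_i^SO = Σα_j = 15.2 for every i; S^SO = 76.

76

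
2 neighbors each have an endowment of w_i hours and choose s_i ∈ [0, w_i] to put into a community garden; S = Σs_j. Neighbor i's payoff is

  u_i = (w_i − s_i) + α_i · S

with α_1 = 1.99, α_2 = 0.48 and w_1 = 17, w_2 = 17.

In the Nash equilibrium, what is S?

∂u_i/∂s_i = α_i − 1, so neighbor i contributes w_i if α_i > 1, else 0.
α_i > 1 for i ∈ {1}; NE contributions (17, 0), S = 17.

17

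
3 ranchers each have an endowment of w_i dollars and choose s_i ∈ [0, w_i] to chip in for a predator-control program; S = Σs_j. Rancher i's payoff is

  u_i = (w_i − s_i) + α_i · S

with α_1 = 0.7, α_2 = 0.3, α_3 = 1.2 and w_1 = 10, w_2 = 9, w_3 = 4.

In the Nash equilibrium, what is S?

4

∂u_i/∂s_i = α_i − 1, so rancher i contributes w_i if α_i > 1, else 0.
α_i > 1 for i ∈ {3}; NE contributions (0, 0, 4), S = 4.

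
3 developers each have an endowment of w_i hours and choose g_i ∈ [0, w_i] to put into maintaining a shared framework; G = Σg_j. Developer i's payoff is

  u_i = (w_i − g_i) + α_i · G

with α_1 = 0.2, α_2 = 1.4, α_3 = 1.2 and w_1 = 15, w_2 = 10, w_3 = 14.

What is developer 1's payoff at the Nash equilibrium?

∂u_i/∂g_i = α_i − 1, so developer i contributes w_i if α_i > 1, else 0.
α_i > 1 for i ∈ {2, 3}; NE contributions (0, 10, 14), G = 24.
u_1 = (15 − 0) + 0.2·24 = 19.8.

19.8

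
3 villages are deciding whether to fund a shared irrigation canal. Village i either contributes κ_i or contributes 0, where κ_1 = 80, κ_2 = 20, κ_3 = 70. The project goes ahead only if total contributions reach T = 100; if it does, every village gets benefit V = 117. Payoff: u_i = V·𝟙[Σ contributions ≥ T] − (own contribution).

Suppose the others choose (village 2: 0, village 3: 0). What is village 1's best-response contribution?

Others' total = 0. Even contributing 80 gives 80 < 100: no benefit either way.
Best response: 0.

0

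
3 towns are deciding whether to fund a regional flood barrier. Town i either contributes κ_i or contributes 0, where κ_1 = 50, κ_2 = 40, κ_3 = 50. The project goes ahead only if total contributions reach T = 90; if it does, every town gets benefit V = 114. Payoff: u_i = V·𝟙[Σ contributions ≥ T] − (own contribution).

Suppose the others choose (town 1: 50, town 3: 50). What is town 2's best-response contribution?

0

Others' total = 100 ≥ 90; contributing adds cost 40 for no extra benefit.
Best response: 0.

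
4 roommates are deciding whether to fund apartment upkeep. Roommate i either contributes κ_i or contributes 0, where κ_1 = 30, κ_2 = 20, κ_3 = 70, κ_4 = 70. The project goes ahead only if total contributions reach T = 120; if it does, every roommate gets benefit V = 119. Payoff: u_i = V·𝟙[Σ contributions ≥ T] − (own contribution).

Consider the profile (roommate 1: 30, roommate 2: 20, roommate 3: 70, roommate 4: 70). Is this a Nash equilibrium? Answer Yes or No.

No

Total = 190 ≥ 120: provided.
Roommate 1 (pledges 30, payoff 89): dropping to 0 → total 160, payoff 119. Profitable deviation.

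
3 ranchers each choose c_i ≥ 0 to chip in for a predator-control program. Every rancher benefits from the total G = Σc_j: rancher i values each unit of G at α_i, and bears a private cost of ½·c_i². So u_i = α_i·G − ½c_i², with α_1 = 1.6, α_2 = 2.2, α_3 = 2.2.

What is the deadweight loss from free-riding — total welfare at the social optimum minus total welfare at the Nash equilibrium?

24.12

Rancher i's FOC: ∂u_i/∂c_i = α_i − c_i = 0, so c_i* = α_i.
NE contributions = (1.6, 2.2, 2.2); G = 6.
W^NE = (Σα)·G − ½Σα_i² = 6² − ½·12.24 = 29.88.
Planner sets c_i = Σα_j = 6 for every i, so G^SO = 3·6 = 18.
W^SO = (Σα)·G^SO − ½·3·(Σα)² = (3/2)·6² = 54.
Deadweight loss = W^SO − W^NE = 24.12.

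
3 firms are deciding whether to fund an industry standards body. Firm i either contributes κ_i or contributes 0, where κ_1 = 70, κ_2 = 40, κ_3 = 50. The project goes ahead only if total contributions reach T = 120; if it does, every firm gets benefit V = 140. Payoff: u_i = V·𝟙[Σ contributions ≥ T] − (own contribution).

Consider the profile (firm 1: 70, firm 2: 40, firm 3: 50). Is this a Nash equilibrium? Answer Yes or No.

Total = 160 ≥ 120: provided.
Firm 1 (pledges 70, payoff 70): dropping to 0 → total 90, payoff 0. No gain.
Firm 2 (pledges 40, payoff 100): dropping to 0 → total 120, payoff 140. Profitable deviation.

No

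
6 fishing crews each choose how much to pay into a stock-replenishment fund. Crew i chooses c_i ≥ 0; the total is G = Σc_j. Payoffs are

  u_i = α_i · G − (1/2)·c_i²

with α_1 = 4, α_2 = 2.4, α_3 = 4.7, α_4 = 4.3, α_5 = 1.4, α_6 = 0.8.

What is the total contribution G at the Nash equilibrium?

Crew i's FOC: ∂u_i/∂c_i = α_i − c_i = 0, so c_i* = α_i.
NE contributions = (4, 2.4, 4.7, 4.3, 1.4, 0.8); G = 17.6.

17.6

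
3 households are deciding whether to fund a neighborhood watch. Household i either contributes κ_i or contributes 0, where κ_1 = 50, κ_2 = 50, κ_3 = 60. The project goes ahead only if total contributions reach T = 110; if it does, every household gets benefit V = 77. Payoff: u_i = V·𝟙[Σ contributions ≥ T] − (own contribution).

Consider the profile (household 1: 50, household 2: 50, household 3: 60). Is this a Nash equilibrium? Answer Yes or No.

Total = 160 ≥ 110: provided.
Household 1 (pledges 50, payoff 27): dropping to 0 → total 110, payoff 77. Profitable deviation.

No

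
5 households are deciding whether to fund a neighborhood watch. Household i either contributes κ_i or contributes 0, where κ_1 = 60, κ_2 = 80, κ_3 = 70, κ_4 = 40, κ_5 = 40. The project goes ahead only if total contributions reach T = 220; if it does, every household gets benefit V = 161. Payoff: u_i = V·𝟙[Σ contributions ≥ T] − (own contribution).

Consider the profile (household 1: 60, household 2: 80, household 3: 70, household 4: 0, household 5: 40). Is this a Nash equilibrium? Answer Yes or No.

Yes

Total = 250 ≥ 220: provided.
Household 1 (pledges 60, payoff 101): dropping to 0 → total 190, payoff 0. No gain.
Household 2 (pledges 80, payoff 81): dropping to 0 → total 170, payoff 0. No gain.
Household 3 (pledges 70, payoff 91): dropping to 0 → total 180, payoff 0. No gain.
Household 4 (pledges 0, payoff 161): pledging 40 → total 290, payoff 121. No gain.
Household 5 (pledges 40, payoff 121): dropping to 0 → total 210, payoff 0. No gain.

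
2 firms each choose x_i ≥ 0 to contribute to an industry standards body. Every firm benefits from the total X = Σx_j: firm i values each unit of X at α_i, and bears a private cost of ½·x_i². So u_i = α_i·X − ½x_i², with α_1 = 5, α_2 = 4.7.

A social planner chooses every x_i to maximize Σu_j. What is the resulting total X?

19.4

Planner FOC: ∂(Σu_j)/∂x_i = (Σα_j) − x_i = 0, so x_i^SO = Σα_j = 9.7 for every i; X^SO = 19.4.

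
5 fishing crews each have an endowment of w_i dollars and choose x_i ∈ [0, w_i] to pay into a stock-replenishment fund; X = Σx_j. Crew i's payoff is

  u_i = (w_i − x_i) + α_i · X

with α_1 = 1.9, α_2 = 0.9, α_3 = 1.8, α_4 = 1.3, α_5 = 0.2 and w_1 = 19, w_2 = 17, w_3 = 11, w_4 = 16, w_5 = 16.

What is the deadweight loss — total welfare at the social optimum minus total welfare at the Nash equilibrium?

168.3

∂u_i/∂x_i = α_i − 1, so crew i contributes w_i if α_i > 1, else 0.
α_i > 1 for i ∈ {1, 3, 4}; NE contributions (19, 0, 11, 16, 0), X = 46.
W^NE = Σw_i − X^NE + (Σα_i)·X^NE = 79 + 5.1·46 = 313.6.
Planner: ∂(Σu_j)/∂x_i = Σα_j − 1 = 5.1 > 0, so everyone contributes w_i; X^SO = 79, W^SO = 79 + 5.1·79 = 481.9.
Deadweight loss = 168.3.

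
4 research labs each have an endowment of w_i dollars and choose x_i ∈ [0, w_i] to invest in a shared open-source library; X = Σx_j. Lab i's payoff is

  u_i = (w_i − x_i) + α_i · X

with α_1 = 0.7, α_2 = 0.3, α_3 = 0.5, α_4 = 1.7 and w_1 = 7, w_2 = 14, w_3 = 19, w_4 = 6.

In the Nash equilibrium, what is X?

6

∂u_i/∂x_i = α_i − 1, so lab i contributes w_i if α_i > 1, else 0.
α_i > 1 for i ∈ {4}; NE contributions (0, 0, 0, 6), X = 6.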